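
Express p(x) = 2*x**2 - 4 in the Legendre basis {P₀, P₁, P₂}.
(-10/3)P₀ + (4/3)P₂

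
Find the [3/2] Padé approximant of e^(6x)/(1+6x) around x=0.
(576*x**3/55 + 513*x**2/55 + 252*x/55 + 1)/(-477*x**2/55 + 252*x/55 + 1)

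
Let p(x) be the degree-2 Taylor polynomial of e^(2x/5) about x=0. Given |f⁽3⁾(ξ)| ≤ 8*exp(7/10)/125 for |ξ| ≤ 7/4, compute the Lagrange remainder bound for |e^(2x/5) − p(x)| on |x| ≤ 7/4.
343*exp(7/10)/6000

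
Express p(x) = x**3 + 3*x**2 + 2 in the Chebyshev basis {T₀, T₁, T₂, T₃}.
(7/2)T₀ + (3/4)T₁ + (3/2)T₂ + (1/4)T₃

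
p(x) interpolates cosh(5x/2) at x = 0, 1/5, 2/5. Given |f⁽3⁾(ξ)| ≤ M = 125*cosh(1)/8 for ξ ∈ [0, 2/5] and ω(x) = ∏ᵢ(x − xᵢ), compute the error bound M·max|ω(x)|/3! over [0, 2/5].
sqrt(3)*cosh(1)/216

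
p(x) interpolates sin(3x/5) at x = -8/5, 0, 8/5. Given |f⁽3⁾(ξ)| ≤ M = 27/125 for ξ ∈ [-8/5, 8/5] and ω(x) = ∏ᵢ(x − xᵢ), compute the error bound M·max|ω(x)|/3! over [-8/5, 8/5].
512*sqrt(3)/15625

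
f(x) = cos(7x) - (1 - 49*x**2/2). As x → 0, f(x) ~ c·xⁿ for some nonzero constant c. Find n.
4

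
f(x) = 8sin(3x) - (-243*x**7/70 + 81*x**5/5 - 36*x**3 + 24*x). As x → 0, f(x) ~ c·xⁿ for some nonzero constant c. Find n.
9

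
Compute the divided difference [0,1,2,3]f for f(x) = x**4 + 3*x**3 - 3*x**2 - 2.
9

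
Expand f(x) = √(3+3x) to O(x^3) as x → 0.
sqrt(3) + sqrt(3)*x/2 - sqrt(3)*x**2/8 + O(x**3)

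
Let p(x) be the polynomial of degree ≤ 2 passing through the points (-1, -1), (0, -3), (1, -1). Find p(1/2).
-5/2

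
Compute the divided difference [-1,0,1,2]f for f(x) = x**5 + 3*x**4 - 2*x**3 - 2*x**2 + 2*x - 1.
9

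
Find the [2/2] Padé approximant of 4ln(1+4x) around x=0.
16*x*(2*x + 1)/(8*x**2/3 + 4*x + 1)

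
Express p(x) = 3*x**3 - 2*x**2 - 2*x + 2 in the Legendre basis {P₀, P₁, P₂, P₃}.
(4/3)P₀ + (-1/5)P₁ + (-4/3)P₂ + (6/5)P₃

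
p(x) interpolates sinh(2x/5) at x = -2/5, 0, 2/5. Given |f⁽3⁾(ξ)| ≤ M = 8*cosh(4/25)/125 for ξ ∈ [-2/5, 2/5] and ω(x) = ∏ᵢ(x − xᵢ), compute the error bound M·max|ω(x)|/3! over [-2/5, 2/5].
64*sqrt(3)*cosh(4/25)/421875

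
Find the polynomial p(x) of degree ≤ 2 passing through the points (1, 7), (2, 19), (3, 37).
3*x**2 + 3*x + 1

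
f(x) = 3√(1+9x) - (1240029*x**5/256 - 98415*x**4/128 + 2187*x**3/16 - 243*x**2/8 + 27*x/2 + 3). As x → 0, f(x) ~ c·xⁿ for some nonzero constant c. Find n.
6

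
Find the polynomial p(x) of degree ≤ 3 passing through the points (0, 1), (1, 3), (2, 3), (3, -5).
-x**3 + 2*x**2 + x + 1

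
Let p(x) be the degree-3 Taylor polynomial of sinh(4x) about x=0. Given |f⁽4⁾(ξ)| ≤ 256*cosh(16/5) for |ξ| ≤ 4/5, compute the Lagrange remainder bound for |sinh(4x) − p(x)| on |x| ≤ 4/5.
8192*cosh(16/5)/1875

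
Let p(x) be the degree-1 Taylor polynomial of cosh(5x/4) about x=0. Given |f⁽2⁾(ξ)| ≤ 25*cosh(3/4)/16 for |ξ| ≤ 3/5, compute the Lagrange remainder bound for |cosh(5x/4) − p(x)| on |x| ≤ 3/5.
9*cosh(3/4)/32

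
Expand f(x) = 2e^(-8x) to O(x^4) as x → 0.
2 - 16*x + 64*x**2 - 512*x**3/3 + O(x**4)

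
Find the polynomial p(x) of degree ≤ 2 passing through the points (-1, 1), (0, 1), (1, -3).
-2*x**2 - 2*x + 1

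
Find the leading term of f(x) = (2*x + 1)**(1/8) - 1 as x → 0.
x/4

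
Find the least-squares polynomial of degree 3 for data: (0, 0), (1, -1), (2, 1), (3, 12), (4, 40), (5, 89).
1/21 + (-38/63)x + (-67/42)x² + (19/18)x³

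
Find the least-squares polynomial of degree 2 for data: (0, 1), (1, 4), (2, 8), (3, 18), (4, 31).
46/35 + (-1/35)x + (13/7)x²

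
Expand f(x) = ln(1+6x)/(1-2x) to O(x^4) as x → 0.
6*x - 6*x**2 + 60*x**3 + O(x**4)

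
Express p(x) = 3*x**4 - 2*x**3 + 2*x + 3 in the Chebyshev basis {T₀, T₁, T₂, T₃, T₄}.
(33/8)T₀ + (1/2)T₁ + (3/2)T₂ + (-1/2)T₃ + (3/8)T₄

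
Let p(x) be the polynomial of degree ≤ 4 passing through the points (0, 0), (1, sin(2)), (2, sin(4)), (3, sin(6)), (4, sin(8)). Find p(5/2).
45*sin(4)/64 - 5*sin(2)/32 + 15*sin(6)/32 - 5*sin(8)/128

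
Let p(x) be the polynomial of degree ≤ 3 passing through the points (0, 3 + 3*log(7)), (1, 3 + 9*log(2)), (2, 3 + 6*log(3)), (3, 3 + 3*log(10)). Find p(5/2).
3 + log(243*2**(1/8)*3**(5/8)*5**(15/16)*7**(3/16)/4)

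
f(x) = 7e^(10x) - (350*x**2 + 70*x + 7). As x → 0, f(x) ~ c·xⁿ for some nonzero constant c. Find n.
3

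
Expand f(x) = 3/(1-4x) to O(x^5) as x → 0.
3 + 12*x + 48*x**2 + 192*x**3 + 768*x**4 + O(x**5)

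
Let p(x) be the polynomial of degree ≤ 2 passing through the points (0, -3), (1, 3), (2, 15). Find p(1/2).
-3/4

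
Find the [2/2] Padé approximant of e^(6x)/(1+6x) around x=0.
(7*x**2 + 4*x + 1)/(-11*x**2 + 4*x + 1)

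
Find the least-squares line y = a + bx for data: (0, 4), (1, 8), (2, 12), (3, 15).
a = 21/5, b = 37/10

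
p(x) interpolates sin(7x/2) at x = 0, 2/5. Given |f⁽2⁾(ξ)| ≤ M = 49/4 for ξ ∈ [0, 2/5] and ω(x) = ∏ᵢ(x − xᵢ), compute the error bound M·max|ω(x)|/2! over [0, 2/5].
49/200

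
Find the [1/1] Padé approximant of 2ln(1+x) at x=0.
2*x/(x/2 + 1)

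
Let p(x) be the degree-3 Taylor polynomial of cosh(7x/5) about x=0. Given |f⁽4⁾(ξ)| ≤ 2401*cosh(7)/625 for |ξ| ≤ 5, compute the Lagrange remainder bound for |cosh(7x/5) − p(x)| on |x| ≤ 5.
2401*cosh(7)/24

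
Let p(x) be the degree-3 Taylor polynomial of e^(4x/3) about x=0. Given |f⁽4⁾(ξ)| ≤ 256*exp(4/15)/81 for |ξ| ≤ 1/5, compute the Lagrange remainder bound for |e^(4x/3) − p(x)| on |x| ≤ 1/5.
32*exp(4/15)/151875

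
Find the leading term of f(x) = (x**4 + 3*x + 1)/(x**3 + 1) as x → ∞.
x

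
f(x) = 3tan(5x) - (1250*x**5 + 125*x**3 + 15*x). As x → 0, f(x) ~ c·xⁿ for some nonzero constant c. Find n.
7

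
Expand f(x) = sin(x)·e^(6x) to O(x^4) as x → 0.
x + 6*x**2 + 107*x**3/6 + O(x**4)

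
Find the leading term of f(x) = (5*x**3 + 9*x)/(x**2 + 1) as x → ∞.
5*x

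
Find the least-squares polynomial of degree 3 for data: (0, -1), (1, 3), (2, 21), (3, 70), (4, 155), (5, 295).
-61/63 + (-4/189)x + (104/63)x² + (55/27)x³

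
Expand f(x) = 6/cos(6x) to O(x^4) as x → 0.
6 + 108*x**2 + O(x**4)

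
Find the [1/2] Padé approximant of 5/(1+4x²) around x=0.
5/(4*x**2 + 1)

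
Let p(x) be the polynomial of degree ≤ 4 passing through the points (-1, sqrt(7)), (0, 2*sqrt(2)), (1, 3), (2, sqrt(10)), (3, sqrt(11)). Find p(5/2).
-105/64 - 5*sqrt(7)/128 + 7*sqrt(2)/16 + 35*sqrt(11)/128 + 35*sqrt(10)/32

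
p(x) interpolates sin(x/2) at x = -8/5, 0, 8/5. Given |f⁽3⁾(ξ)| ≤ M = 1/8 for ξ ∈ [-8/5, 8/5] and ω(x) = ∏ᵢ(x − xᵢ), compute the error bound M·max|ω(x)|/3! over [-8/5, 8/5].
64*sqrt(3)/3375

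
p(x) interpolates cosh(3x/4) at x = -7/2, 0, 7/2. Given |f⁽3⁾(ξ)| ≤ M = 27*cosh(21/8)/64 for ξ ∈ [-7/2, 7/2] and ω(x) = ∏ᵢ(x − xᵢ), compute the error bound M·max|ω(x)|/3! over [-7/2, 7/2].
343*sqrt(3)*cosh(21/8)/512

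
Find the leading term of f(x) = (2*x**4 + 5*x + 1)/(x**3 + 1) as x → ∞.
2*x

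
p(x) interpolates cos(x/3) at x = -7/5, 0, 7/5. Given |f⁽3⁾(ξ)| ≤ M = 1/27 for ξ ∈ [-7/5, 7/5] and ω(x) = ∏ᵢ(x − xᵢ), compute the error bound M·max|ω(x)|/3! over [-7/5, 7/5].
343*sqrt(3)/91125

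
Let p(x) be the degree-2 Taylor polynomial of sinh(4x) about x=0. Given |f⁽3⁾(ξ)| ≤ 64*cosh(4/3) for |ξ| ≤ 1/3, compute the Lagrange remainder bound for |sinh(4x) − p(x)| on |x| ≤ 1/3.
32*cosh(4/3)/81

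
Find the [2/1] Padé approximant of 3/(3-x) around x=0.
1/(1 - x/3)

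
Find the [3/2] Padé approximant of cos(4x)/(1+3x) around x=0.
(56*x**3 - 56*x**2/3 - 3*x + 1)/(1 - 59*x**2/3)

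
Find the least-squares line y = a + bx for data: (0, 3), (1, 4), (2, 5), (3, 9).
a = 12/5, b = 19/10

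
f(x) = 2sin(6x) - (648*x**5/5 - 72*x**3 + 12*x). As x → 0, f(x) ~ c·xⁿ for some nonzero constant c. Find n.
7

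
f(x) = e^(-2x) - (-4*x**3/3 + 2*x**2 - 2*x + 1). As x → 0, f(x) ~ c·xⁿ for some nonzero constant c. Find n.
4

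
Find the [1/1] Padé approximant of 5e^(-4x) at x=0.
(5 - 10*x)/(2*x + 1)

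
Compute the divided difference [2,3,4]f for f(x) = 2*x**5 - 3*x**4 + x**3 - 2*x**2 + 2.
412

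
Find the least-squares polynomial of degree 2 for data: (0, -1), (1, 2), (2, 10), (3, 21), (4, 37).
-37/35 + (17/14)x + (29/14)x²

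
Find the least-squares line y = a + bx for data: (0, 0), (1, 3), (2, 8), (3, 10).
a = 0, b = 7/2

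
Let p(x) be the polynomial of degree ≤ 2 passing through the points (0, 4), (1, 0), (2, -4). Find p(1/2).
2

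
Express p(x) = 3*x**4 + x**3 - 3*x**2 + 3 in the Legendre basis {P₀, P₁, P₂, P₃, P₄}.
(13/5)P₀ + (3/5)P₁ + (-2/7)P₂ + (2/5)P₃ + (24/35)P₄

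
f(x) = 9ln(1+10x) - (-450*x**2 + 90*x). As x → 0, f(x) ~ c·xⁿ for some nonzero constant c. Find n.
3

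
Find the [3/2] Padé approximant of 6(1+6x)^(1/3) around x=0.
(112*x**3/5 + 504*x**2/5 + 252*x/5 + 6)/(8*x**2 + 32*x/5 + 1)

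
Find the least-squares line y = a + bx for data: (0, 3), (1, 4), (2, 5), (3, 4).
a = 17/5, b = 2/5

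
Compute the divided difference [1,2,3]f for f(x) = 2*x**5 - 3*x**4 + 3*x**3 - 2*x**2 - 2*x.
121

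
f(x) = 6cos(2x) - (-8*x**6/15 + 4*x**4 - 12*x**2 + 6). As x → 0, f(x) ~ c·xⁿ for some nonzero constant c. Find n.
8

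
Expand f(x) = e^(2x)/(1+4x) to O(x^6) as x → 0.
1 - 2*x + 10*x**2 - 116*x**3/3 + 466*x**4/3 - 9316*x**5/15 + O(x**6)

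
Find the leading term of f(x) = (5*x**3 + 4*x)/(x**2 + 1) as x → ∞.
5*x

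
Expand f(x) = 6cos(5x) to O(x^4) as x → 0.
6 - 75*x**2 + O(x**4)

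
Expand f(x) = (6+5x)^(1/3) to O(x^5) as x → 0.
6**(1/3) + 5*6**(1/3)*x/18 - 25*6**(1/3)*x**2/324 + 625*6**(1/3)*x**3/17496 - 3125*6**(1/3)*x**4/157464 + O(x**5)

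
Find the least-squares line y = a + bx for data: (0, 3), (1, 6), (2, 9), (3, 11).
a = 16/5, b = 27/10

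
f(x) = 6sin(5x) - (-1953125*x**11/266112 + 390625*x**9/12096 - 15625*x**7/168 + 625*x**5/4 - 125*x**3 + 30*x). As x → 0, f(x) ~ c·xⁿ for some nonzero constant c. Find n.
13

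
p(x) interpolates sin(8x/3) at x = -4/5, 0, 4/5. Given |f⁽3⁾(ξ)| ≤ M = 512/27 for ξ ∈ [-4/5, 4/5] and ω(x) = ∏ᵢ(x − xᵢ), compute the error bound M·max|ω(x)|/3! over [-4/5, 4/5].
32768*sqrt(3)/91125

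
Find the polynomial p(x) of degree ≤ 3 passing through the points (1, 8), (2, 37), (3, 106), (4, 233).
3*x**3 + 2*x**2 + 2*x + 1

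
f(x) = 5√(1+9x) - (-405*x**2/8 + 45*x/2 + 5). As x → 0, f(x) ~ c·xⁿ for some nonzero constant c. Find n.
3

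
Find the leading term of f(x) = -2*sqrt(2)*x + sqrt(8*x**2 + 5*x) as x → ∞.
5*sqrt(2)/8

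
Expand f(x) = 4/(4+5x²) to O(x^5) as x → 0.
1 - 5*x**2/4 + 25*x**4/16 + O(x**5)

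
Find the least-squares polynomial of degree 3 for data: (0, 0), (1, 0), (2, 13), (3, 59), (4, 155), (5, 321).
1/42 + (-169/252)x + (-31/12)x² + (28/9)x³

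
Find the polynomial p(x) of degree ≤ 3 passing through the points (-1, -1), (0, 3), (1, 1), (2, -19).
-2*x**3 - 3*x**2 + 3*x + 3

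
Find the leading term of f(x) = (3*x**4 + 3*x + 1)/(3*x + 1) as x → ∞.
x**3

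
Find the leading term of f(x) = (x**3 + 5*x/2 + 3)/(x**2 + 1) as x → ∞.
x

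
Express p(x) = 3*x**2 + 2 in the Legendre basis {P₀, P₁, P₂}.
(3)P₀ + (2)P₂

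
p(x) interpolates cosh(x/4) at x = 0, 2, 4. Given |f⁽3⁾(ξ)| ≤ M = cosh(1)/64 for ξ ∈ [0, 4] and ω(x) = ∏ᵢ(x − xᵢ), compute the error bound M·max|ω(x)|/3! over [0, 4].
sqrt(3)*cosh(1)/216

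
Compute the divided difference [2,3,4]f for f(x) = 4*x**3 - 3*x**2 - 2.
33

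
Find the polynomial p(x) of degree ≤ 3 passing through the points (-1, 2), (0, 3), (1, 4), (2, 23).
3*x**3 - 2*x + 3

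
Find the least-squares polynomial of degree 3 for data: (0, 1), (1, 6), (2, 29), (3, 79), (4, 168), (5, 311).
11/14 + (51/28)x + (57/28)x² + (2)x³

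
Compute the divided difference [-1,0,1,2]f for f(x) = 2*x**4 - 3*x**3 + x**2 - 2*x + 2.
1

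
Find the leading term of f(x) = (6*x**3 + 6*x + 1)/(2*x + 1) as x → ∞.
3*x**2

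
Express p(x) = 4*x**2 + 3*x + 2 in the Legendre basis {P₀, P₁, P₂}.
(10/3)P₀ + (3)P₁ + (8/3)P₂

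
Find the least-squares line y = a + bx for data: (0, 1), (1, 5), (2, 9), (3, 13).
a = 1, b = 4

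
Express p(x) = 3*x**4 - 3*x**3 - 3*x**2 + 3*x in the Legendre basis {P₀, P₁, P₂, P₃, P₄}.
(-2/5)P₀ + (6/5)P₁ + (-2/7)P₂ + (-6/5)P₃ + (24/35)P₄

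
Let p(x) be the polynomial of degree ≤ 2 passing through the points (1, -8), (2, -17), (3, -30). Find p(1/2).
-5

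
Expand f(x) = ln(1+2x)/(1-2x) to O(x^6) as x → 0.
2*x + 2*x**2 + 20*x**3/3 + 28*x**4/3 + 376*x**5/15 + O(x**6)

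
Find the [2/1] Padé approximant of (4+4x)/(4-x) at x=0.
(x + 1)/(1 - x/4)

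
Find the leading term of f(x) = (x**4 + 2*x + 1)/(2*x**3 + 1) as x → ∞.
x/2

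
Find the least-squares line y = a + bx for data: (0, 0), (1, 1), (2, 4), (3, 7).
a = -3/5, b = 12/5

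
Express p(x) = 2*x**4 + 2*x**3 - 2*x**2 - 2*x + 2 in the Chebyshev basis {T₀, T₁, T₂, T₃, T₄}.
(7/4)T₀ + (-1/2)T₁ + (1/2)T₃ + (1/4)T₄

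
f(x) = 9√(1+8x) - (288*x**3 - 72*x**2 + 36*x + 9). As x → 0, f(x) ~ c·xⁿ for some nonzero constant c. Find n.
4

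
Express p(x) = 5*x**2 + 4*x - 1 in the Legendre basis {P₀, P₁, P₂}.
(2/3)P₀ + (4)P₁ + (10/3)P₂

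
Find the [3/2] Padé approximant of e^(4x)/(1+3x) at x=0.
(346*x**3/105 + 21*x**2/5 + 87*x/28 + 1)/(-407*x**2/140 + 59*x/28 + 1)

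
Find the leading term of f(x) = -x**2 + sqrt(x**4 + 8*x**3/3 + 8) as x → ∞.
4*x/3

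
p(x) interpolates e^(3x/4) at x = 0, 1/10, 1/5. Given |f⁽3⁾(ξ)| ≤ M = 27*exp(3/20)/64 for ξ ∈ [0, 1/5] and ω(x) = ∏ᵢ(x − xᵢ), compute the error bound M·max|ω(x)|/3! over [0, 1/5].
sqrt(3)*exp(3/20)/64000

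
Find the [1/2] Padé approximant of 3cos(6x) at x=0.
3/(18*x**2 + 1)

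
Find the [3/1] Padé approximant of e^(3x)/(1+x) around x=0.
(9*x**3/32 + 9*x**2/8 + 21*x/16 + 1)/(1 - 11*x/16)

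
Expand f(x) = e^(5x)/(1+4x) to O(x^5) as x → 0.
1 + x + 17*x**2/2 - 79*x**3/6 + 1889*x**4/24 + O(x**5)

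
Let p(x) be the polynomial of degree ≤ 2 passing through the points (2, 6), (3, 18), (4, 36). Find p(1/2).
-3/4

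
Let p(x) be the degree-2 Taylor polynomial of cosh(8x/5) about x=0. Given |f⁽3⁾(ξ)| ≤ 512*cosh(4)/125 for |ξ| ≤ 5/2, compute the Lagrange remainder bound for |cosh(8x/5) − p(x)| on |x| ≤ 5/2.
32*cosh(4)/3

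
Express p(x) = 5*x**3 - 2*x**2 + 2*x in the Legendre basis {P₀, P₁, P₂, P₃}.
(-2/3)P₀ + (5)P₁ + (-4/3)P₂ + (2)P₃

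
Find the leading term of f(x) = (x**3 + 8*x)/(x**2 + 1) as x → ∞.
x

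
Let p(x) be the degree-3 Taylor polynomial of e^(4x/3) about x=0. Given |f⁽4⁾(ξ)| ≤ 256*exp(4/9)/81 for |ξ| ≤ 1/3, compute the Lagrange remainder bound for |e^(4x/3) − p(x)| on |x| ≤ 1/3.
32*exp(4/9)/19683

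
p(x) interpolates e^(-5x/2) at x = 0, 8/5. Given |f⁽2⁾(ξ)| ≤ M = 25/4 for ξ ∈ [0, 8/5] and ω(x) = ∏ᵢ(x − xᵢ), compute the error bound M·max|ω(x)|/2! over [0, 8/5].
2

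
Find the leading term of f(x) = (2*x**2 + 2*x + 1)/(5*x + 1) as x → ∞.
2*x/5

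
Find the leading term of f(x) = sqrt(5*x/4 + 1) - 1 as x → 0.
5*x/8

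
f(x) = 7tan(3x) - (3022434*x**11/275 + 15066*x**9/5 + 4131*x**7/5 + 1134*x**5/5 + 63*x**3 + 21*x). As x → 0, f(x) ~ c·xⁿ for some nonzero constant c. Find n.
13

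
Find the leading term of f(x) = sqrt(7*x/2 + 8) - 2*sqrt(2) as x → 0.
7*sqrt(2)*x/16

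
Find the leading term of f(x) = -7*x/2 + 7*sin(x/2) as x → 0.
-7*x**3/48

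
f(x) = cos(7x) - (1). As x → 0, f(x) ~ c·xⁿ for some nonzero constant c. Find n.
2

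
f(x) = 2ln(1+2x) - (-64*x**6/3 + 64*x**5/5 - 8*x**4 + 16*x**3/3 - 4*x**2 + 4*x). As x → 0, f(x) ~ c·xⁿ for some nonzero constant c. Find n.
7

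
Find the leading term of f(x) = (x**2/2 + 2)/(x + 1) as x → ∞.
x/2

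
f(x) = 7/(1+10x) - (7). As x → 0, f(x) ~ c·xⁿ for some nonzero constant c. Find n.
1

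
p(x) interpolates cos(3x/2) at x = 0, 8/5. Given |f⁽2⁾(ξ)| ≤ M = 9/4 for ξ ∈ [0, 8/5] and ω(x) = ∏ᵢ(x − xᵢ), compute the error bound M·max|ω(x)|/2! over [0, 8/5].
18/25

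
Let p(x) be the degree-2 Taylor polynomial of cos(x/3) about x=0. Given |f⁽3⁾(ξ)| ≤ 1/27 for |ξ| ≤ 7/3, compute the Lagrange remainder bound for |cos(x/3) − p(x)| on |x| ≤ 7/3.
343/4374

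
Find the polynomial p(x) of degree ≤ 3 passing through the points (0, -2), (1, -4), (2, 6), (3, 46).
3*x**3 - 3*x**2 - 2*x - 2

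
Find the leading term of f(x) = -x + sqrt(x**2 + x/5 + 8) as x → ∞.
1/10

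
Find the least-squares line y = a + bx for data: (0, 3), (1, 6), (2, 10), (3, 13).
a = 29/10, b = 17/5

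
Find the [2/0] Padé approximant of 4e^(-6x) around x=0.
72*x**2 - 24*x + 4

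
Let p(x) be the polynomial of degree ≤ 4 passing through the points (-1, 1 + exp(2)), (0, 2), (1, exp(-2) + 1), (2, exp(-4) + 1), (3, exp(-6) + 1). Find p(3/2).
(-5 + 60*exp(2) + 90*exp(4) + 3*(exp(2) + 36)*exp(6))*exp(-6)/128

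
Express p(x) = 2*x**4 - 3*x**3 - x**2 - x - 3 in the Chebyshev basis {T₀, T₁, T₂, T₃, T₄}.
(-11/4)T₀ + (-13/4)T₁ + (1/2)T₂ + (-3/4)T₃ + (1/4)T₄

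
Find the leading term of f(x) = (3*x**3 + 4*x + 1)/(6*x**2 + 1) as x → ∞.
x/2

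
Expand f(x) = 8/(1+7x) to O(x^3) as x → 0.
8 - 56*x + 392*x**2 + O(x**3)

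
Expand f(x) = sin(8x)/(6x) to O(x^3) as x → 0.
4/3 - 128*x**2/9 + O(x**3)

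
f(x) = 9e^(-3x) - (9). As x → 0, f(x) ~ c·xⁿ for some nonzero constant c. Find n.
1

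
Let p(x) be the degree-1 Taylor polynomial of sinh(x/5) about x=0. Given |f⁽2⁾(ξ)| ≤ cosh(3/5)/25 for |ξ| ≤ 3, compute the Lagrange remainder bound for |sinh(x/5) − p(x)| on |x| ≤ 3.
9*cosh(3/5)/50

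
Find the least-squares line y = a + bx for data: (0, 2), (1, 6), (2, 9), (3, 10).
a = 27/10, b = 27/10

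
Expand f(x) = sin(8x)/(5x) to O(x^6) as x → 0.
8/5 - 256*x**2/15 + 4096*x**4/75 + O(x**6)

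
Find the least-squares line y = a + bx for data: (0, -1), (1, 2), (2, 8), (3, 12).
a = -3/2, b = 9/2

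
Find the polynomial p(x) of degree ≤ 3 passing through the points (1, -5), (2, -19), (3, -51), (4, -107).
-x**3 - 3*x**2 + 2*x - 3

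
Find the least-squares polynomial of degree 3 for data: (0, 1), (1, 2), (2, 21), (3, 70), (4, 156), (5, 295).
115/126 + (-3079/756)x + (881/252)x² + (49/27)x³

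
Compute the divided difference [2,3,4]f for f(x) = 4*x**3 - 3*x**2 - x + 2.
33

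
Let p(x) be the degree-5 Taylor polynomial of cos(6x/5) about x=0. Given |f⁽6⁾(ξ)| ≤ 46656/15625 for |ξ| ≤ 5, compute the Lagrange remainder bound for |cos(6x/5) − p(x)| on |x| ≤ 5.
324/5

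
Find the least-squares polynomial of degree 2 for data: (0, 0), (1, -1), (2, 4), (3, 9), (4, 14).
-24/35 + (13/35)x + (6/7)x²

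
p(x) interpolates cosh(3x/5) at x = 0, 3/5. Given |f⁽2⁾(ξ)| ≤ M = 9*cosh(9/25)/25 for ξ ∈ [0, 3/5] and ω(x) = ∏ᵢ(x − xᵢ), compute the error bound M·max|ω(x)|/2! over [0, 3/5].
81*cosh(9/25)/5000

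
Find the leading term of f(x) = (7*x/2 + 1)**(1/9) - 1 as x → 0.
7*x/18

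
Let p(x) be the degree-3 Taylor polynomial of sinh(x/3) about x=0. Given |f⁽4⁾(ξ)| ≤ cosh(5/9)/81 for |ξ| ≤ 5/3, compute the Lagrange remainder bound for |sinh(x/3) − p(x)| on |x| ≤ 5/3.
625*cosh(5/9)/157464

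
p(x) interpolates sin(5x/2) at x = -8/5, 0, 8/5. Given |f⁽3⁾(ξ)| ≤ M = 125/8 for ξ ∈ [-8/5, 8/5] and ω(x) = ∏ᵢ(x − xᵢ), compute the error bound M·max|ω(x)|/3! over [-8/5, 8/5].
64*sqrt(3)/27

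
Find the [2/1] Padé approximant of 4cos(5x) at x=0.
4 - 50*x**2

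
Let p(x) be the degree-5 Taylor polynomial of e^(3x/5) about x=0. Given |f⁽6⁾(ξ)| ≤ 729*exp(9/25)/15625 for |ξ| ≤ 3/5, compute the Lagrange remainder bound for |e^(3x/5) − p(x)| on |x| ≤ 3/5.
59049*exp(9/25)/19531250000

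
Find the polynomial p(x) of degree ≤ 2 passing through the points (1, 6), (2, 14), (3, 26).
2*x**2 + 2*x + 2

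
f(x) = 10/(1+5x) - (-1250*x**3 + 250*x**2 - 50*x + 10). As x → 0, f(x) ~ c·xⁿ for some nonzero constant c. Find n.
4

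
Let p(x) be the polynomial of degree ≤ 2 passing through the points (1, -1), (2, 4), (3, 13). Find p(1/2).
-2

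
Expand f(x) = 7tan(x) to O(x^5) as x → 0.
7*x + 7*x**3/3 + O(x**5)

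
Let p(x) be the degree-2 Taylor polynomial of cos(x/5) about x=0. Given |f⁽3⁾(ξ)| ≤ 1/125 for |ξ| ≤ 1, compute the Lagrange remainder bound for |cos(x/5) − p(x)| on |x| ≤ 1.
1/750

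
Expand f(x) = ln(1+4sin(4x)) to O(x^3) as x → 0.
16*x - 128*x**2 + O(x**3)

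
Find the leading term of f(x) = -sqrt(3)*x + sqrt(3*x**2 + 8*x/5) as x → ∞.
4*sqrt(3)/15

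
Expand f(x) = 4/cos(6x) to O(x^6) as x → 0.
4 + 72*x**2 + 1080*x**4 + O(x**6)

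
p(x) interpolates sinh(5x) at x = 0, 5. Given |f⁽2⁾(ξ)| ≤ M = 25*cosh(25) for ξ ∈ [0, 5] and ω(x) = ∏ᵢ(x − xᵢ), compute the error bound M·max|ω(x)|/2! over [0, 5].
625*cosh(25)/8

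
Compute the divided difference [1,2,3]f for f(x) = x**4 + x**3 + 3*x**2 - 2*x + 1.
34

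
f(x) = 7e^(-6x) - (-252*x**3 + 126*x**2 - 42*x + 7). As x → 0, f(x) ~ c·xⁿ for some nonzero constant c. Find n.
4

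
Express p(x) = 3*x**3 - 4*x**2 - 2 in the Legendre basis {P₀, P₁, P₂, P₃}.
(-10/3)P₀ + (9/5)P₁ + (-8/3)P₂ + (6/5)P₃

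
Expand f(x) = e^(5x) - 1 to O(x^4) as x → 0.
5*x + 25*x**2/2 + 125*x**3/6 + O(x**4)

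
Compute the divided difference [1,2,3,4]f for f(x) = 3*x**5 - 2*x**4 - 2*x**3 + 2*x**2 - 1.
173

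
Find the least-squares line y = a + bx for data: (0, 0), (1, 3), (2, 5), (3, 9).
a = -1/10, b = 29/10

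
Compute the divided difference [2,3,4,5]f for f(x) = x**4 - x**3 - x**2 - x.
13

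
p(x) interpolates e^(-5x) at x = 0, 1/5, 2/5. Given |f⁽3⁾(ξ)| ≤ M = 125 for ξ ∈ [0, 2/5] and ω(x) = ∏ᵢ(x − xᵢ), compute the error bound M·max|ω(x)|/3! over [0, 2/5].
sqrt(3)/27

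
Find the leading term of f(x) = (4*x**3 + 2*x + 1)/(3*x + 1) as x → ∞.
4*x**2/3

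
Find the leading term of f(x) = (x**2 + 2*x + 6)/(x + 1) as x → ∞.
x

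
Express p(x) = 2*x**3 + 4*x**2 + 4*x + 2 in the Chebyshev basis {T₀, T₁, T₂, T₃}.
(4)T₀ + (11/2)T₁ + (2)T₂ + (1/2)T₃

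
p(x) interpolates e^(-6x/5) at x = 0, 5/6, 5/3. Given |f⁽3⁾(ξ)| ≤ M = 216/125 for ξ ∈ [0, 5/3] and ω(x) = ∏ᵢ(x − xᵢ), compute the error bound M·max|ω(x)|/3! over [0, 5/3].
sqrt(3)/27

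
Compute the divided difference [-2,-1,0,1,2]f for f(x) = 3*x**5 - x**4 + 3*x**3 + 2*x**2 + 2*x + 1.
-1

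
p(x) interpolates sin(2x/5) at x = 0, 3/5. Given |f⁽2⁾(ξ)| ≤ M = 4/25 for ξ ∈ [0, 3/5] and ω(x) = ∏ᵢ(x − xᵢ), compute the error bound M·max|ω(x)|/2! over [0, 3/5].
9/1250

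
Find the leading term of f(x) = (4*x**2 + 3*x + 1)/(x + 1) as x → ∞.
4*x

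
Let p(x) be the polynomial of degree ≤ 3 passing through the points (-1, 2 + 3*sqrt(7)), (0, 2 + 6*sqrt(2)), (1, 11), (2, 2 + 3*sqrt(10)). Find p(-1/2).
-13/16 + 3*sqrt(10)/16 + 15*sqrt(7)/16 + 45*sqrt(2)/8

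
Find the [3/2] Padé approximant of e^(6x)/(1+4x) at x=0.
(1098*x**3/95 + 909*x**2/95 + 90*x/19 + 1)/(-561*x**2/95 + 52*x/19 + 1)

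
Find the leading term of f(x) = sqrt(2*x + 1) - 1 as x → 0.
x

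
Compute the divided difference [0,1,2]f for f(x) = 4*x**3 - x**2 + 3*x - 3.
11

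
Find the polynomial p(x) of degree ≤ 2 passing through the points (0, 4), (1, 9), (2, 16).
x**2 + 4*x + 4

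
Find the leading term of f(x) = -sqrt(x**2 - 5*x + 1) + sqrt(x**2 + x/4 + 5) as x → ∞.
21/8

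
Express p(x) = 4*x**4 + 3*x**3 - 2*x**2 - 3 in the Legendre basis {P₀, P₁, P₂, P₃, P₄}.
(-43/15)P₀ + (9/5)P₁ + (20/21)P₂ + (6/5)P₃ + (32/35)P₄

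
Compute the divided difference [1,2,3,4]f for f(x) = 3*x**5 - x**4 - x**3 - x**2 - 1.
184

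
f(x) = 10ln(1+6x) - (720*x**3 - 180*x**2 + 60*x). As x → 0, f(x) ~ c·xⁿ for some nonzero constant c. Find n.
4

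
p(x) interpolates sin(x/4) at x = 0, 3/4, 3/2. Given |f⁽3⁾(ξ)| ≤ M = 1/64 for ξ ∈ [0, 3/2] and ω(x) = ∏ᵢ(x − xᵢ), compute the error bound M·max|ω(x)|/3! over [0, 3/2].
sqrt(3)/4096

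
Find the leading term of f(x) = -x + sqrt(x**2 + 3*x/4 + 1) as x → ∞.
3/8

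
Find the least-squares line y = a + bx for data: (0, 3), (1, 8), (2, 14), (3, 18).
a = 31/10, b = 51/10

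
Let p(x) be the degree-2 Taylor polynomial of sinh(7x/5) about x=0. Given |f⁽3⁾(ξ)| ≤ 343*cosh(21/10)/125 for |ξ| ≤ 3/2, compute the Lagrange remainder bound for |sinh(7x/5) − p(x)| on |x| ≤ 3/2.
3087*cosh(21/10)/2000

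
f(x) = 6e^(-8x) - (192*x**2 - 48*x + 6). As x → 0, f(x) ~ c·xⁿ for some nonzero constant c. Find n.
3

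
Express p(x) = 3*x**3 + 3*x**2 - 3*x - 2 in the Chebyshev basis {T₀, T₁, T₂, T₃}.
(-1/2)T₀ + (-3/4)T₁ + (3/2)T₂ + (3/4)T₃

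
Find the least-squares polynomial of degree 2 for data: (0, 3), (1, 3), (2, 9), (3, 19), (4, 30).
88/35 + (-3/7)x + (13/7)x²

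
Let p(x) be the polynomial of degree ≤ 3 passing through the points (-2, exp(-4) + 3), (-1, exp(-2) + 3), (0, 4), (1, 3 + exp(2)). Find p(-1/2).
(-1 + 9*exp(2) + (57 - exp(2))*exp(4))*exp(-4)/16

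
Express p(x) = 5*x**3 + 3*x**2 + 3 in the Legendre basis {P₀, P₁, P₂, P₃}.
(4)P₀ + (3)P₁ + (2)P₂ + (2)P₃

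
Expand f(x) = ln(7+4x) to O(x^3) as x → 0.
log(7) + 4*x/7 - 8*x**2/49 + O(x**3)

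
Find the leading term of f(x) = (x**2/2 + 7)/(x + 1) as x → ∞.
x/2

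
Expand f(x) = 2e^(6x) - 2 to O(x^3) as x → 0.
12*x + 36*x**2 + O(x**3)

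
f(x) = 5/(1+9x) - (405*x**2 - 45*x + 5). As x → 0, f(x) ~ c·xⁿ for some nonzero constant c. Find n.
3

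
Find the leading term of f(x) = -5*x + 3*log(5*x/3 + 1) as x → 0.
-25*x**2/6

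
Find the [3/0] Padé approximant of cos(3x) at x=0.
1 - 9*x**2/2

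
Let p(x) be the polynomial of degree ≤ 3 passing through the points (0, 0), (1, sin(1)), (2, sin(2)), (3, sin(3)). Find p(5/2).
-5*sin(1)/16 + 5*sin(3)/16 + 15*sin(2)/16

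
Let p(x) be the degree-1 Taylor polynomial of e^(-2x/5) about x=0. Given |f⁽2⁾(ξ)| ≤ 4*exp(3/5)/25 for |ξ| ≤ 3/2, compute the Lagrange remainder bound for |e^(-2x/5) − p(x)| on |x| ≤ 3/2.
9*exp(3/5)/50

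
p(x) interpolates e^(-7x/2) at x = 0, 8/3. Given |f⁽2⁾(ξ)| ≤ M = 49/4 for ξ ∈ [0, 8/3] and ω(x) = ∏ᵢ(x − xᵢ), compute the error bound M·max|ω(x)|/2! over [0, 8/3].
98/9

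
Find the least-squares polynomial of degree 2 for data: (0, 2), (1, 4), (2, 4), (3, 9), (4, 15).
86/35 + (-43/70)x + (13/14)x²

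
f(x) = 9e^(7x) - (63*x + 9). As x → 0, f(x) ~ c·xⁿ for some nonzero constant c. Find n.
2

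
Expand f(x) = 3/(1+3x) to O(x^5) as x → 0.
3 - 9*x + 27*x**2 - 81*x**3 + 243*x**4 + O(x**5)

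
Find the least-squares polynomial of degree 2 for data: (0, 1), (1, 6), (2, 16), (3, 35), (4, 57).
33/35 + (127/70)x + (43/14)x²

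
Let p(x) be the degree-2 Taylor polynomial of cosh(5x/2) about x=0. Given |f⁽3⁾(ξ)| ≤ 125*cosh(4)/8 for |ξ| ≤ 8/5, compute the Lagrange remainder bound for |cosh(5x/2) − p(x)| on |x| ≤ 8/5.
32*cosh(4)/3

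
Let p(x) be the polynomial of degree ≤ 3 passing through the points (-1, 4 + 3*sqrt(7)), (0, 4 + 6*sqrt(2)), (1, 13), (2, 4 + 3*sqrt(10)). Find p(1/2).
-3*sqrt(10)/16 - 3*sqrt(7)/16 + 27*sqrt(2)/8 + 145/16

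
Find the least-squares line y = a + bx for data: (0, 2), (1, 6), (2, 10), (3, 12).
a = 12/5, b = 17/5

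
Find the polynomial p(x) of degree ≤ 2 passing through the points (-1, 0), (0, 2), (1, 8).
2*x**2 + 4*x + 2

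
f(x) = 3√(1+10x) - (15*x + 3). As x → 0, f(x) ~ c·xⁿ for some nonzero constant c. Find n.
2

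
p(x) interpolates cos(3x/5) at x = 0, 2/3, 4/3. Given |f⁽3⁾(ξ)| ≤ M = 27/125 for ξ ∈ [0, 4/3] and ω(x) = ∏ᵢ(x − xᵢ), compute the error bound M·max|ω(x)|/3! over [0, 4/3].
8*sqrt(3)/3375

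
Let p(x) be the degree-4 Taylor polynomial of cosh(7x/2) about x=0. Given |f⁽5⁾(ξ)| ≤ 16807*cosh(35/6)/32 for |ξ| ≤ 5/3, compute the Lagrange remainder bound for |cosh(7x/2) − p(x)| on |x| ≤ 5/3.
10504375*cosh(35/6)/186624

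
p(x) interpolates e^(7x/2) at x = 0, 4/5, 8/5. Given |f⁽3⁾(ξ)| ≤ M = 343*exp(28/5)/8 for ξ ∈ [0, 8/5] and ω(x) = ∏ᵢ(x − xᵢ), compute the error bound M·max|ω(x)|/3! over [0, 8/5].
2744*sqrt(3)*exp(28/5)/3375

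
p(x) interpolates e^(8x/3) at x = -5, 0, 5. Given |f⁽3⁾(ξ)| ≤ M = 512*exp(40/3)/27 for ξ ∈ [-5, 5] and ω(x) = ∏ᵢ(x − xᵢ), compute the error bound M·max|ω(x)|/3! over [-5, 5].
64000*sqrt(3)*exp(40/3)/729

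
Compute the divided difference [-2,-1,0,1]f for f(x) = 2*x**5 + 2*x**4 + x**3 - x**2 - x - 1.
7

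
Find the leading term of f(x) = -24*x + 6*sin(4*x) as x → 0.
-64*x**3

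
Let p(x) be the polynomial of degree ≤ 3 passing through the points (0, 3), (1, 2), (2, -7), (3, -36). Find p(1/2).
11/4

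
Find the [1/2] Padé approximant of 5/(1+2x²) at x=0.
5/(2*x**2 + 1)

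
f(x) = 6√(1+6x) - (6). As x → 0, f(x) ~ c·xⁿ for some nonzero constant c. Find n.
1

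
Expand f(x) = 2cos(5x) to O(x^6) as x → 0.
2 - 25*x**2 + 625*x**4/12 + O(x**6)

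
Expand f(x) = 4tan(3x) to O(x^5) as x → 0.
12*x + 36*x**3 + O(x**5)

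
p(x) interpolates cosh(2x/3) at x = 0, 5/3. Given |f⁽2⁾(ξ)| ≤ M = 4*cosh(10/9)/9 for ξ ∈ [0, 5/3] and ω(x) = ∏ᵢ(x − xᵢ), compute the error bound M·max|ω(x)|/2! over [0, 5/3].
25*cosh(10/9)/162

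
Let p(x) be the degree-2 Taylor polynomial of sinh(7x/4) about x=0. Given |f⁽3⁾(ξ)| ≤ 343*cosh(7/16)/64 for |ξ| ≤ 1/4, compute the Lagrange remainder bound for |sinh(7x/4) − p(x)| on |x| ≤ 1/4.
343*cosh(7/16)/24576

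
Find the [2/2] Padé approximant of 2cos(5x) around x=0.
(2 - 125*x**2/6)/(25*x**2/12 + 1)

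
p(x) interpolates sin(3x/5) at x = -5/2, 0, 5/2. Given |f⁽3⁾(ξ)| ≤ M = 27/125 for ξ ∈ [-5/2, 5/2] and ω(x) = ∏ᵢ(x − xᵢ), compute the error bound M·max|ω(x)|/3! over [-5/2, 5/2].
sqrt(3)/8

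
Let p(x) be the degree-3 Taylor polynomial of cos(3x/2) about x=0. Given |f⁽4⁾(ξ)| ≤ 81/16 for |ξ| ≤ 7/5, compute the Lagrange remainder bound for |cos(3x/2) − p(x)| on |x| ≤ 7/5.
64827/80000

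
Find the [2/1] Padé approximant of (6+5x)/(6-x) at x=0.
(5*x/6 + 1)/(1 - x/6)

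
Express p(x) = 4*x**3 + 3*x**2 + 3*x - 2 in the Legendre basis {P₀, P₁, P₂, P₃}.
-P₀ + (27/5)P₁ + (2)P₂ + (8/5)P₃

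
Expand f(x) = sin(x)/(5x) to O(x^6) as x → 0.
1/5 - x**2/30 + x**4/600 + O(x**6)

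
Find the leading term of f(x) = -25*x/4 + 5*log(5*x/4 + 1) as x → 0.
-125*x**2/32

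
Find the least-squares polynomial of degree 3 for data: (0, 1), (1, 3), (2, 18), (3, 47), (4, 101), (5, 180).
20/21 + (-215/126)x + (269/84)x² + (31/36)x³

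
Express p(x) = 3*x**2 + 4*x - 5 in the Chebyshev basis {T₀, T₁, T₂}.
(-7/2)T₀ + (4)T₁ + (3/2)T₂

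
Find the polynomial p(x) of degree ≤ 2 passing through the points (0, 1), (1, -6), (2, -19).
-3*x**2 - 4*x + 1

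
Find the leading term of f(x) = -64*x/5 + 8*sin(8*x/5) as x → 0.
-2048*x**3/375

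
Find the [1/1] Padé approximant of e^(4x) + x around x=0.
(17*x/5 + 1)/(1 - 8*x/5)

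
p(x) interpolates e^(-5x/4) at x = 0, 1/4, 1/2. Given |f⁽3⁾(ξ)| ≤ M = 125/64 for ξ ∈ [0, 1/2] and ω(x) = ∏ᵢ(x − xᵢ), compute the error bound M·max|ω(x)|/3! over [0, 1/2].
125*sqrt(3)/110592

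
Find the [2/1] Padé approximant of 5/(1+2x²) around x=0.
5 - 10*x**2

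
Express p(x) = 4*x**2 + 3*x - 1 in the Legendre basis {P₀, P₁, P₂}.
(1/3)P₀ + (3)P₁ + (8/3)P₂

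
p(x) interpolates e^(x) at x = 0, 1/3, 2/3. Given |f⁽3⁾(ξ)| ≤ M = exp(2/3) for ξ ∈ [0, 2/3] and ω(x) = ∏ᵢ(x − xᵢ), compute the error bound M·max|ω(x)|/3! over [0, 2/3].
sqrt(3)*exp(2/3)/729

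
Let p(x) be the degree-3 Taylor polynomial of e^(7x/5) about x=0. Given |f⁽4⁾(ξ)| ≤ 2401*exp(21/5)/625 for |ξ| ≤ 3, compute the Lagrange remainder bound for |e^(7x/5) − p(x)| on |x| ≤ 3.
64827*exp(21/5)/5000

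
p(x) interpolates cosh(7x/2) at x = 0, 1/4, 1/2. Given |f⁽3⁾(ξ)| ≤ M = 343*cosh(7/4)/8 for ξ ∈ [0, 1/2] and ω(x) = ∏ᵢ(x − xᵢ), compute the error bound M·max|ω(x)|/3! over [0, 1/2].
343*sqrt(3)*cosh(7/4)/13824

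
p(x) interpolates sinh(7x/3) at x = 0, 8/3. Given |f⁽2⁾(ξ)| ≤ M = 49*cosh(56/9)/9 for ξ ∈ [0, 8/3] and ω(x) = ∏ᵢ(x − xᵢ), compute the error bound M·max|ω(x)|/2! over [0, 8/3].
392*cosh(56/9)/81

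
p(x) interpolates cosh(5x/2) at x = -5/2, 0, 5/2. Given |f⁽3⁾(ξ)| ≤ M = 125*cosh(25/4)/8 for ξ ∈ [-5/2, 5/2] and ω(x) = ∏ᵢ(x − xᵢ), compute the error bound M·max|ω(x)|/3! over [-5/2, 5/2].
15625*sqrt(3)*cosh(25/4)/1728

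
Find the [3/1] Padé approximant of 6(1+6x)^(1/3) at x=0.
(-16*x**3 + 24*x**2 + 36*x + 6)/(4*x + 1)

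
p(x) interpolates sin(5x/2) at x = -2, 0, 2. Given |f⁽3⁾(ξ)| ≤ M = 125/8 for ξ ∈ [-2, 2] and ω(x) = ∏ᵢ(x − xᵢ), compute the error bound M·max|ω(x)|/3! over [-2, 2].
125*sqrt(3)/27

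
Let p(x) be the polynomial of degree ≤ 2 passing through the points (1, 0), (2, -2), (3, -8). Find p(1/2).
-1/2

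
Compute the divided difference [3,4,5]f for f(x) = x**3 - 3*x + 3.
12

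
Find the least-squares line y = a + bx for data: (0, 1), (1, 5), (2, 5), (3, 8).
a = 8/5, b = 21/10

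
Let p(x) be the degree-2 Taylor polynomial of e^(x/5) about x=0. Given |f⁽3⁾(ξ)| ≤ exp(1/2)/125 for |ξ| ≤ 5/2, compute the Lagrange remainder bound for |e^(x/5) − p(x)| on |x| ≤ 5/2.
exp(1/2)/48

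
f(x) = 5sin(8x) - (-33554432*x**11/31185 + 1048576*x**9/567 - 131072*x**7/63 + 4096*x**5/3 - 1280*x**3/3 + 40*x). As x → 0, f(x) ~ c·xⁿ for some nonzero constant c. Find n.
13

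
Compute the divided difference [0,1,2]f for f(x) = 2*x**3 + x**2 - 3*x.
7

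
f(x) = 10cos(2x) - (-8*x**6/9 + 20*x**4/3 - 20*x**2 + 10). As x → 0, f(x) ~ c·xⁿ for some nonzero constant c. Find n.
8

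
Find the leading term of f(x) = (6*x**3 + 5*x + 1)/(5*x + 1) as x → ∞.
6*x**2/5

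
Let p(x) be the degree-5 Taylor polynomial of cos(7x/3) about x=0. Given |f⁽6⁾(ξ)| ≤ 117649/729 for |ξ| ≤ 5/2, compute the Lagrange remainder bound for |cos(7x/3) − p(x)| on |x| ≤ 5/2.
367653125/6718464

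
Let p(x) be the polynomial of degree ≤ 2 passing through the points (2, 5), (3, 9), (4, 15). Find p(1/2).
11/4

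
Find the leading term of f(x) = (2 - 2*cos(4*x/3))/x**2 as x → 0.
16/9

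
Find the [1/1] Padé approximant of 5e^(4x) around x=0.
(10*x + 5)/(1 - 2*x)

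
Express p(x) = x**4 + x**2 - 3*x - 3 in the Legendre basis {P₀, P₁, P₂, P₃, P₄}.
(-37/15)P₀ + (-3)P₁ + (26/21)P₂ + (8/35)P₄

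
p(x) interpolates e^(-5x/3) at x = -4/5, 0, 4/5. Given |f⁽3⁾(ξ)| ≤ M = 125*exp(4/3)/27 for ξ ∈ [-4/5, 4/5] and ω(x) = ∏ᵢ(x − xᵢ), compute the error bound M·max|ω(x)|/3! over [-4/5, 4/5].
64*sqrt(3)*exp(4/3)/729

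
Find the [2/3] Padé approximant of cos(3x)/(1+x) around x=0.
(1 - 15*x**2/4)/(3*x**3/4 + 3*x**2/4 + x + 1)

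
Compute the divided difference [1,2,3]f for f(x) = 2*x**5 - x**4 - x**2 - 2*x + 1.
154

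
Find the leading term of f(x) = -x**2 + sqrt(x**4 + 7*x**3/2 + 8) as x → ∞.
7*x/4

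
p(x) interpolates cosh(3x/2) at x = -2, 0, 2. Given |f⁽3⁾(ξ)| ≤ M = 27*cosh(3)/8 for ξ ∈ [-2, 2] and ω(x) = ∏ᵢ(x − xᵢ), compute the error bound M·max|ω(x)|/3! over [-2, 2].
sqrt(3)*cosh(3)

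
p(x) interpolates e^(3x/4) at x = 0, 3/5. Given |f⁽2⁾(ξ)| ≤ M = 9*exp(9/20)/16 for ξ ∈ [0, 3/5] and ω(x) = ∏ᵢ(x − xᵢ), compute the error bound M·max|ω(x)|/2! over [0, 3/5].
81*exp(9/20)/3200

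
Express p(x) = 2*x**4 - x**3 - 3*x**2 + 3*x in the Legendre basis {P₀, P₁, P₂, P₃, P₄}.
(-3/5)P₀ + (12/5)P₁ + (-6/7)P₂ + (-2/5)P₃ + (16/35)P₄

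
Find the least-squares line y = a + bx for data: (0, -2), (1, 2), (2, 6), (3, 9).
a = -9/5, b = 37/10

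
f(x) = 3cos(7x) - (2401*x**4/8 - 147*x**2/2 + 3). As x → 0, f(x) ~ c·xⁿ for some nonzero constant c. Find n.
6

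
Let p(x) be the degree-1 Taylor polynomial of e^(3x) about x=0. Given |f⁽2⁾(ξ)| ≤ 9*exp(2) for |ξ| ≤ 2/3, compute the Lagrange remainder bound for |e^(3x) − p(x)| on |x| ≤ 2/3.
2*exp(2)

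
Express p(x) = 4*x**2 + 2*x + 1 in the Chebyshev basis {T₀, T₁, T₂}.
(3)T₀ + (2)T₁ + (2)T₂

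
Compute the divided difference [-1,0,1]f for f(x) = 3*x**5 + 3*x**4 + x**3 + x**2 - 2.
4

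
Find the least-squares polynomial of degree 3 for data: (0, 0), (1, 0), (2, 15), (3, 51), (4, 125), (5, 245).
-19/126 + (-191/108)x + (157/252)x² + (103/54)x³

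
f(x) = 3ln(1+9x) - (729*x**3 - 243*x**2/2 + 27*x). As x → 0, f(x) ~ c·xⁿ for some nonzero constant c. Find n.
4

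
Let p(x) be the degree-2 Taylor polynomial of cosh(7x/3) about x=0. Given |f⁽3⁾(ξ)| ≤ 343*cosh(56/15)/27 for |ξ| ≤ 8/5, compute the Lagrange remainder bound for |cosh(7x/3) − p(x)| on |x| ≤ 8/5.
87808*cosh(56/15)/10125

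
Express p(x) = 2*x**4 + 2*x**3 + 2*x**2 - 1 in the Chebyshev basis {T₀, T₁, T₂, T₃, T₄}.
(3/4)T₀ + (3/2)T₁ + (2)T₂ + (1/2)T₃ + (1/4)T₄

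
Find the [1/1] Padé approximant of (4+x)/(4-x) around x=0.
(x/4 + 1)/(1 - x/4)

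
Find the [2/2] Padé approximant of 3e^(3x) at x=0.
(9*x**2/4 + 9*x/2 + 3)/(3*x**2/4 - 3*x/2 + 1)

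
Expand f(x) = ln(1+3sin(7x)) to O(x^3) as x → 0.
21*x - 441*x**2/2 + O(x**3)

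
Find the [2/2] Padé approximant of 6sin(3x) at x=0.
18*x/(3*x**2/2 + 1)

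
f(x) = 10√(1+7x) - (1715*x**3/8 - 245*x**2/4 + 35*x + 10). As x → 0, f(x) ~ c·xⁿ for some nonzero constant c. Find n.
4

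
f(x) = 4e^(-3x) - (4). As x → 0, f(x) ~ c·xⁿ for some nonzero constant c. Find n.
1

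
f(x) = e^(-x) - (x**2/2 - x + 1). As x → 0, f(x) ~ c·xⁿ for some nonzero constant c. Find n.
3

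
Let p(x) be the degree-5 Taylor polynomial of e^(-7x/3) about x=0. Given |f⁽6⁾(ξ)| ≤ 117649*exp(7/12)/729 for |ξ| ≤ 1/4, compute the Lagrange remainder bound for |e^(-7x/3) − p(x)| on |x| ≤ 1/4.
117649*exp(7/12)/2149908480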